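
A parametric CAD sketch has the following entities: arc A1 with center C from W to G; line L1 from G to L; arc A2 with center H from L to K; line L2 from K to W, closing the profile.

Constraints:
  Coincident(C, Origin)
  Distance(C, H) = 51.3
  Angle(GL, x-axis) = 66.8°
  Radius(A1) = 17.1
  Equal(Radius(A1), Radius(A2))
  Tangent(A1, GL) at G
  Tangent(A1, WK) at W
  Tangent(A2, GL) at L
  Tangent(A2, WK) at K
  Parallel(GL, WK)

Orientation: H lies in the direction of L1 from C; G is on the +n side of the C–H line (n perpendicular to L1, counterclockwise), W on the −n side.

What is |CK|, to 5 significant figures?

54.075

Tangency of A1 to both parallel lines with radius 17.1 puts G and W at C ± 17.1·n: G = (-15.717, 6.7364), W = (15.717, -6.7364). Equal radii place L and K the same way about H: L = H + 17.1·n = (4.4920, 53.888), K = H − 17.1·n = (35.926, 40.415). Then |CK| = |K − C| = 54.075.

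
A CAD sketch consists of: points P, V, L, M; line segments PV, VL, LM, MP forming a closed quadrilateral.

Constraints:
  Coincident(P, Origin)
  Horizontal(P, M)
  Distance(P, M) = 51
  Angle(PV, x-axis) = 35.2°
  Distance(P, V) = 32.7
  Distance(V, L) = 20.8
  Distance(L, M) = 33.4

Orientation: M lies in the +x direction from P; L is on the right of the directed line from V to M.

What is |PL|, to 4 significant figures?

17.60

Checks: |VL| = 20.80 ✓; |LM| = 33.40 ✓.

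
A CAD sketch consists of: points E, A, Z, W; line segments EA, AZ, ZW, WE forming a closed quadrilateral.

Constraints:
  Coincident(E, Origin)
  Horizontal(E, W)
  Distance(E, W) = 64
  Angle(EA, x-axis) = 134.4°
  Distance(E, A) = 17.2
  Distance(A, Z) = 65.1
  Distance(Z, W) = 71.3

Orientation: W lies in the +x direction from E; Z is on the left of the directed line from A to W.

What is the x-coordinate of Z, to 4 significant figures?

29.51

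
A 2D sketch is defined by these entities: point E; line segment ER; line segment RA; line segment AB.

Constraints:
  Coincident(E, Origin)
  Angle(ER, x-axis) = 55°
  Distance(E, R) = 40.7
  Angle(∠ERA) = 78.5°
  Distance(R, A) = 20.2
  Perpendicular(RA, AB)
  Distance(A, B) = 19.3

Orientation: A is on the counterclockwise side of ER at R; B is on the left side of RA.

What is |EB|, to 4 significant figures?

23.87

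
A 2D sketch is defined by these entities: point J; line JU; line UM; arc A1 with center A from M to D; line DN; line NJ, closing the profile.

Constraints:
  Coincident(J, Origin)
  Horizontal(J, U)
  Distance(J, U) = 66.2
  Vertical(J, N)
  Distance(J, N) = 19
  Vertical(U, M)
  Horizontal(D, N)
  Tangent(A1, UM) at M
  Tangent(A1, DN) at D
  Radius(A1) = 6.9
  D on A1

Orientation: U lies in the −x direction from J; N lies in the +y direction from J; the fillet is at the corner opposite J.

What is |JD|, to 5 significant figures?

62.269

J is at the origin; JU is horizontal with |JU| = 66.2 and U on the −x side, so U = (-66.200, 0.0000). J and N share the same x with |JN| = 19.0 and N on the +y side, so N = (0.0000, 19.000). The virtual corner opposite J is at (-66.200, 19.000). Tangency of A1 to UM means the radius AM is perpendicular to UM and tangency of A1 to DN means the radius AD is perpendicular to DN, with radius 6.9, so the center A sits 6.9 in from both sides at A = (-59.300, 12.100). That places the tangent points at M = (-66.200, 12.100) on UM and D = (-59.300, 19.000) on DN. Then |JD| = |D − J| = 62.269.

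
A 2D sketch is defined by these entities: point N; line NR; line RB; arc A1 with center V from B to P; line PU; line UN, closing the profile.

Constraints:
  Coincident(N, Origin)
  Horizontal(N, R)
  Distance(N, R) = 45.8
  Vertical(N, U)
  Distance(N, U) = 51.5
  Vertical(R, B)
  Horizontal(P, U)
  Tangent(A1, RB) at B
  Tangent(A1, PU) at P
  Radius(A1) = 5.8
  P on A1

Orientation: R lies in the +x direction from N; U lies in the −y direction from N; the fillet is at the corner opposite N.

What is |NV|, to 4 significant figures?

60.73

N is at the origin; N and R share the same y with |NR| = 45.8 and R on the +x side, so R = (45.80, 0.000). N and U share the same x with |NU| = 51.5 and U on the −y side, so U = (0.000, -51.50). The virtual corner opposite N is at (45.80, -51.50). Tangency of A1 to RB means the radius VB is perpendicular to RB and since A1 is tangent to PU there, VP ⟂ PU, with radius 5.8, so the center V sits 5.8 in from both sides at V = (40.00, -45.70). Then |NV| = |V − N| = 60.73.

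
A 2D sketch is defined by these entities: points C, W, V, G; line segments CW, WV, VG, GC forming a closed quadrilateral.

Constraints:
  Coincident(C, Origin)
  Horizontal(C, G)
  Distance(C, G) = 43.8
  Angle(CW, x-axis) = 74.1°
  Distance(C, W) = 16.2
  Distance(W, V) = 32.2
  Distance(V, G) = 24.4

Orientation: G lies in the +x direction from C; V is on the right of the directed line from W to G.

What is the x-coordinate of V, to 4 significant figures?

22.17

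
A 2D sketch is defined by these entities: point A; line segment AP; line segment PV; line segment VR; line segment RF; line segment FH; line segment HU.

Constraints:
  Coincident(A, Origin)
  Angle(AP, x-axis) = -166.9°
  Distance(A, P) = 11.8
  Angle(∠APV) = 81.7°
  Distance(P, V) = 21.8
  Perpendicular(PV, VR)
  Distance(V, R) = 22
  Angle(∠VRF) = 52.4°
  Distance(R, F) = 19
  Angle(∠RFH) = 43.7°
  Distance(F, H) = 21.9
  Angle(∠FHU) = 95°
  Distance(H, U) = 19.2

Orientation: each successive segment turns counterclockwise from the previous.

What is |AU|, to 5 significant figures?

34.111

A is at the origin; AP runs at -166.9° with length 11.8, so P = (-11.493, -2.6745). ∠APV = 81.7° gives PV at -68.600° from the x-axis; with |PV| = 21.8, V = (-3.5386, -22.972). PV is perpendicular to VR, so VR runs at 21.400°; with |VR| = 22.0, R = (16.945, -14.944). ∠VRF = 52.4° gives RF at 149.00° from the x-axis; with |RF| = 19.0, F = (0.65845, -5.1585). ∠RFH = 43.7° gives FH at -74.700° from the x-axis; with |FH| = 21.9, H = (6.4373, -26.282). ∠FHU = 95.0° gives HU at 10.300° from the x-axis; with |HU| = 19.2, U = (25.328, -22.849). Then |AU| = |U − A| = 34.111.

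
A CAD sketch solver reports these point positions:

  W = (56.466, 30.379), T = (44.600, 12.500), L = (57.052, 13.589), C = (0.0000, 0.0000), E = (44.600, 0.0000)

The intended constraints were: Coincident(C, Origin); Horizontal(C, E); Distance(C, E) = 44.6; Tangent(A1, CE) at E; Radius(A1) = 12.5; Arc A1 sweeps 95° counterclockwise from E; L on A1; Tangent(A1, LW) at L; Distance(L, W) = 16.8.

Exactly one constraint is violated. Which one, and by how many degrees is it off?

Tangent(A1, LW) at L — off by 3.00°.

C = (0.00, 0.00) ✓; C.y = 0.00, E.y = 0.00 ✓; |CE| = 44.60 ✓; ∠(TE, EC) = 90.00° ✓; |TE| = 12.50 ✓; bearing(T→L) − bearing(T→E) = 95.00° ✓; |TL| = 12.50 ✓; ∠(TL, LW) = 93.00° ✗; |LW| = 16.80 ✓.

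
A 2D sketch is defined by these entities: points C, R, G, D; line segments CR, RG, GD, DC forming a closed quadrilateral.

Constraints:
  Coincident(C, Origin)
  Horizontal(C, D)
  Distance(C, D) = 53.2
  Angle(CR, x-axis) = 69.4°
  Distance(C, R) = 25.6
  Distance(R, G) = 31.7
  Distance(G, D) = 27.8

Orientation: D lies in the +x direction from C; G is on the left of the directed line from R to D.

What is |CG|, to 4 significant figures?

47.67

Checks: |RG| = 31.70 ✓; |GD| = 27.80 ✓.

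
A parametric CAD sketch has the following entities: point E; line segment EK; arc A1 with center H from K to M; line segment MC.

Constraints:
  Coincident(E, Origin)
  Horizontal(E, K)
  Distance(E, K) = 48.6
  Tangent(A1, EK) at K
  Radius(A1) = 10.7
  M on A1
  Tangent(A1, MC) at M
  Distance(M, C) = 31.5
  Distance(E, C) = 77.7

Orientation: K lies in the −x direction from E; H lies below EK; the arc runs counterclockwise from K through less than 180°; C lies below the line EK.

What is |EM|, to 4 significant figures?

59.34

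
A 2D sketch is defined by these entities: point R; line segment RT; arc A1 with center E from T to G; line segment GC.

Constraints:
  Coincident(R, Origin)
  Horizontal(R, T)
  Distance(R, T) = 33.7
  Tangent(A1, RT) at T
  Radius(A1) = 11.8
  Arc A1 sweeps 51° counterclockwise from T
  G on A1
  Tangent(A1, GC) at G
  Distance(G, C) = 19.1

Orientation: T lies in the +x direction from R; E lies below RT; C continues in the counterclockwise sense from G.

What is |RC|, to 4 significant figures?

22.93

On A1, T sits at bearing 90° from E; a 51° counterclockwise sweep puts G at bearing 141°, so G = E + 11.8·(cos 141°, sin 141°) = (24.53, -4.374). A1 meets GC tangentially, so EG is at right angles to GC, so GC runs along (−sin 141°, cos 141°); with |GC| = 19.1, C = (12.51, -19.22). Then |RC| = |C − R| = 22.93.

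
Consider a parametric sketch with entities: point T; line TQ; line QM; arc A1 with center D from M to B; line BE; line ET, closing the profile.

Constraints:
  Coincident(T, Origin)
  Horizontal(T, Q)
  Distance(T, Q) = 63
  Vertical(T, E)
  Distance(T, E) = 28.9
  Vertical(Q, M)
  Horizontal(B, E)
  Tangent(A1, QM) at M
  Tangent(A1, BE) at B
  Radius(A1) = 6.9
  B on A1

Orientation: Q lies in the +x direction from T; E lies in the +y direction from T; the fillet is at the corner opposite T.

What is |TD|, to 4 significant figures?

60.26

T is at the origin; T and Q share the same y with |TQ| = 63.0 and Q on the +x side, so Q = (63.00, 0.000). T and E share the same x with |TE| = 28.9 and E on the +y side, so E = (0.000, 28.90). The virtual corner opposite T is at (63.00, 28.90). Since A1 is tangent to QM there, DM ⟂ QM and A1 meets BE tangentially, so DB is at right angles to BE, with radius 6.9, so the center D sits 6.9 in from both sides at D = (56.10, 22.00). Then |TD| = |D − T| = 60.26.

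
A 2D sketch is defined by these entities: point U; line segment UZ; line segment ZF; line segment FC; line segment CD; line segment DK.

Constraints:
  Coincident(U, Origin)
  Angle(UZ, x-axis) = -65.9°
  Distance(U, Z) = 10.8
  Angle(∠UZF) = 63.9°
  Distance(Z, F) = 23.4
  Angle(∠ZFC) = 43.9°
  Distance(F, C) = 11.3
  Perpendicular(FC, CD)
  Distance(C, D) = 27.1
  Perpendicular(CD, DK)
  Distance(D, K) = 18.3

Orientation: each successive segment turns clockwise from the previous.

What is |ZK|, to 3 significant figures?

26.2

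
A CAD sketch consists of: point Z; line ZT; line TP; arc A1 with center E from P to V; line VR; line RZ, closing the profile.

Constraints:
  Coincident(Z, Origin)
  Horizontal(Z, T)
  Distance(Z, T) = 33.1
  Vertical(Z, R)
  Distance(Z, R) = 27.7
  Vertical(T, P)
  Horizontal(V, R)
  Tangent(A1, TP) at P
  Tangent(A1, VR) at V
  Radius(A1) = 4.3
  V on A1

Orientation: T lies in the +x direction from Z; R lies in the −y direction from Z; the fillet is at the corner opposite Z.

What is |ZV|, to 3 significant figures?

40.0

The virtual corner opposite Z is at (33.1, -27.7). Since A1 is tangent to TP there, EP ⟂ TP and the tangent condition forces EV to be normal to VR, with radius 4.3, so the center E sits 4.3 in from both sides at E = (28.8, -23.4). That places the tangent points at P = (33.1, -23.4) on TP and V = (28.8, -27.7) on VR. Then |ZV| = |V − Z| = 40.0.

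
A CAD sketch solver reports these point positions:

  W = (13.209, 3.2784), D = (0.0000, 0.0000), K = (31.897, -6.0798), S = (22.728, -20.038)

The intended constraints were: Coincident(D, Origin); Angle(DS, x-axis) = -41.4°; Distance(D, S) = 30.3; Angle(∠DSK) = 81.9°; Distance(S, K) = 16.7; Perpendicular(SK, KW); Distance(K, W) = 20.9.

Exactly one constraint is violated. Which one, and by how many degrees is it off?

Perpendicular(SK, KW) — off by 6.70°.

D = (0.00, 0.00) ✓; DS at -41.40° ✓; |DS| = 30.30 ✓; ∠DSK = 81.90° ✓; |SK| = 16.70 ✓; ∠(SK, KW) = 96.70° ✗; |KW| = 20.90 ✓.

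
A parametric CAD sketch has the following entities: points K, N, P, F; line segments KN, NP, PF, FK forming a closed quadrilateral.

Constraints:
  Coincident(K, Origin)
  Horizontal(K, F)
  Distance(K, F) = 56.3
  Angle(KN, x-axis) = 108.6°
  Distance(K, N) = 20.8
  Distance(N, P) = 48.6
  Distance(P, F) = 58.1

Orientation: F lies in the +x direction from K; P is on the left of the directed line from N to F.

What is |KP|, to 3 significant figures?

59.8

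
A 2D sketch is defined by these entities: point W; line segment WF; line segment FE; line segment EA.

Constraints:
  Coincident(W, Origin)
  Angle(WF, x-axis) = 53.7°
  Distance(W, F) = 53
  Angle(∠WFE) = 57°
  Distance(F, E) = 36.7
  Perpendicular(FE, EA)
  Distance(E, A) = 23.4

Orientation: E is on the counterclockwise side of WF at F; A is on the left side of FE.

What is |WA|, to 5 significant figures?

22.460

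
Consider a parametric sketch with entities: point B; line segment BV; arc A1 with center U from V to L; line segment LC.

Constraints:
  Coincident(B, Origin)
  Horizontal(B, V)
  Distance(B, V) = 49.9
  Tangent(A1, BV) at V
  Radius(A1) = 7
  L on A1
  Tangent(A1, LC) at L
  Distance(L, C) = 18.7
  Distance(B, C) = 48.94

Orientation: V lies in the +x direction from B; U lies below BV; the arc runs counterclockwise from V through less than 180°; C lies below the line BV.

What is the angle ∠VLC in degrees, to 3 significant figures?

137°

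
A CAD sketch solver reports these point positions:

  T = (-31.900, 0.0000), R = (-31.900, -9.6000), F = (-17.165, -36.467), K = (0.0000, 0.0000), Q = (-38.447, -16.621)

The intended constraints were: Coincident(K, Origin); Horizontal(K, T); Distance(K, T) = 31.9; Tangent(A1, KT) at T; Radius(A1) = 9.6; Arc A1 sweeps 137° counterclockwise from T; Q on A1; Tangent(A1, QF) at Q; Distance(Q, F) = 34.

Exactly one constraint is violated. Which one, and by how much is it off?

Distance(Q, F) = 34 — off by 4.90.

K = (0.00, 0.00) ✓; K.y = 0.00, T.y = 0.00 ✓; |KT| = 31.90 ✓; ∠(RT, TK) = 90.00° ✓; |RT| = 9.600 ✓; bearing(R→Q) − bearing(R→T) = 137.0° ✓; |RQ| = 9.600 ✓; ∠(RQ, QF) = 90.00° ✓; |QF| = 29.10 ✗.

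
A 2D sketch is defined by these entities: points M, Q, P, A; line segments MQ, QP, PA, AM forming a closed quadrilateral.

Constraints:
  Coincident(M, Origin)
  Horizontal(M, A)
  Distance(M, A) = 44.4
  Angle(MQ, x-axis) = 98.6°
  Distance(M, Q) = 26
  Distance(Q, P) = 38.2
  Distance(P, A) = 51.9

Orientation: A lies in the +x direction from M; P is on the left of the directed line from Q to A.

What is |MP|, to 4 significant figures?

55.52

M is at the origin; M and A share the same y with |MA| = 44.4 and A in +x, so A = (44.4, 0). MQ runs at 98.6° with |MQ| = 26.0, so Q = (-3.888, 25.71). P is determined by |QP| = 38.2 and |PA| = 51.9 together: it lies at the intersection of circle(Q, 38.2) and circle(A, 51.9). With |QA| = 54.70, the foot of the radical line on QA is 16.07 from Q and the perpendicular offset is √(38.2² − 16.07²) = 34.66. Taking the left-of-QA solution: P = (26.58, 48.75).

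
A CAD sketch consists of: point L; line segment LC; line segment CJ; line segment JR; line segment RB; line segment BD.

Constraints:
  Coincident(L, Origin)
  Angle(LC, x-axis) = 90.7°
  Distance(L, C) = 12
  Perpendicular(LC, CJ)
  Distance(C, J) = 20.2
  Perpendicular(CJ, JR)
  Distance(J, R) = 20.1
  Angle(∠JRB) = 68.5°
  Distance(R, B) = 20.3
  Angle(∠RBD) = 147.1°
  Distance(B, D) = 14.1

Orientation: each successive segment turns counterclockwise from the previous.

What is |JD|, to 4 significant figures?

27.12

L is at the origin; LC runs at 90.7° with length 12.0, so C = (-0.1466, 12.00). LC ⟂ CJ, so CJ runs at -179.3°; with |CJ| = 20.2, J = (-20.35, 11.75). CJ is perpendicular to JR, so JR runs at -89.30°; with |JR| = 20.1, R = (-20.10, -8.346). ∠JRB = 68.5° gives RB at 22.20° from the x-axis; with |RB| = 20.3, B = (-1.304, -0.6760). ∠RBD = 147.1° gives BD at 55.10° from the x-axis; with |BD| = 14.1, D = (6.763, 10.89). Then |JD| = |D − J| = 27.12.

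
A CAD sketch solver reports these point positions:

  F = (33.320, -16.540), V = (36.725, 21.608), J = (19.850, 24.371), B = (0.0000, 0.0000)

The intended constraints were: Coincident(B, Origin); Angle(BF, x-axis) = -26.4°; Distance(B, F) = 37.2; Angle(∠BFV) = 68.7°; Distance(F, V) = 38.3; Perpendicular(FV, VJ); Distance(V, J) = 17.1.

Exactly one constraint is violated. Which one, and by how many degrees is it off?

Perpendicular(FV, VJ) — off by 4.20°.

B = (0.00, 0.00) ✓; BF at -26.40° ✓; |BF| = 37.20 ✓; ∠BFV = 68.70° ✓; |FV| = 38.30 ✓; ∠(FV, VJ) = 85.80° ✗; |VJ| = 17.10 ✓.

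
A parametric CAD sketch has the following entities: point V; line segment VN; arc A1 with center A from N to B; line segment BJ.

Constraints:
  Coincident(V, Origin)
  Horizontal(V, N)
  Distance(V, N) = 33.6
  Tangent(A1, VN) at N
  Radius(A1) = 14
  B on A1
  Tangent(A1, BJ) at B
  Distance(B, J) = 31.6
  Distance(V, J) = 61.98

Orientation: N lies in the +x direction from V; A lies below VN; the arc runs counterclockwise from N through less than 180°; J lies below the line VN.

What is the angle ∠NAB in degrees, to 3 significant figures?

123°

Checks: |AB| = 14.00 ✓; ∠(AB, BJ) = 90.00° ✓; |BJ| = 31.60 ✓; |VJ| = 61.98 ✓.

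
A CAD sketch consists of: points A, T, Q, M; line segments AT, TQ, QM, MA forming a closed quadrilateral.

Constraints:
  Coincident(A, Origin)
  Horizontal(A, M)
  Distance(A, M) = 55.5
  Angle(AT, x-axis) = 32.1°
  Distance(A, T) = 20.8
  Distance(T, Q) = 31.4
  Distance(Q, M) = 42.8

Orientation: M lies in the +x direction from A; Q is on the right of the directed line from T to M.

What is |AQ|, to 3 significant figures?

27.1

Checks: |TQ| = 31.40 ✓; |QM| = 42.80 ✓.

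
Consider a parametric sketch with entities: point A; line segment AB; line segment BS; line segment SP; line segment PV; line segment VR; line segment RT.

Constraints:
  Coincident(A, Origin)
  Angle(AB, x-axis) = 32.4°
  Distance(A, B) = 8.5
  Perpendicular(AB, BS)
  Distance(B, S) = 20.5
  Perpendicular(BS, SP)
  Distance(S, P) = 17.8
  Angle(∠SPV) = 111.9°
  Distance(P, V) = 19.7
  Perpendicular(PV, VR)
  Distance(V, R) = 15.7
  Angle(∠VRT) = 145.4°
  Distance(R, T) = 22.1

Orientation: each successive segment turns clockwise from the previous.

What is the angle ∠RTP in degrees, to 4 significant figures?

46.51°

A is at the origin; AB runs at 32.4° with length 8.5, so B = (7.177, 4.555). The perpendicularity gives BS at right angles to AB, so BS runs at -57.60°; with |BS| = 20.5, S = (18.16, -12.75). BS ⟂ SP, so SP runs at -147.6°; with |SP| = 17.8, P = (3.132, -22.29). ∠SPV = 111.9° gives PV at 144.3° from the x-axis; with |PV| = 19.7, V = (-12.87, -10.80). PV is perpendicular to VR, so VR runs at 54.30°; with |VR| = 15.7, R = (-3.704, 1.954). ∠VRT = 145.4° gives RT at 19.70° from the x-axis; with |RT| = 22.1, T = (17.10, 9.403). Then cos ∠RTP = TR·TP / (|TR||TP|), giving 46.51°.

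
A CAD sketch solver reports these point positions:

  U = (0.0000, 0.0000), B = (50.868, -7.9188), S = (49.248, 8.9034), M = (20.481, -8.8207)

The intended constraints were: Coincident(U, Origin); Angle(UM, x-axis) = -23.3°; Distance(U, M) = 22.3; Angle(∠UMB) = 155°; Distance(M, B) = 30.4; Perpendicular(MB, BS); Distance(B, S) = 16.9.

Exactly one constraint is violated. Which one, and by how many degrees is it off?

Perpendicular(MB, BS) — off by 3.80°.

U = (0.00, 0.00) ✓; UM at -23.30° ✓; |UM| = 22.30 ✓; ∠UMB = 155.0° ✓; |MB| = 30.40 ✓; ∠(MB, BS) = 93.80° ✗; |BS| = 16.90 ✓.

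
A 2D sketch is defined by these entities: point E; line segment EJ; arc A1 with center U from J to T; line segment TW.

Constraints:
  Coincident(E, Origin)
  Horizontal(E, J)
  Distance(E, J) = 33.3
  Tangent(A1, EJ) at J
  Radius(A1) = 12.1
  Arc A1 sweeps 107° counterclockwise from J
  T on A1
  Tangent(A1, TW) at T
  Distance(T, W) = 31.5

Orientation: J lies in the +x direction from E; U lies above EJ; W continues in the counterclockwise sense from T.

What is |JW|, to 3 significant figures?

45.8

On A1, J sits at bearing -90° from U; a 107° counterclockwise sweep puts T at bearing 17°, so T = U + 12.1·(cos 17°, sin 17°) = (44.9, 15.6). Since A1 is tangent to TW there, UT ⟂ TW, so TW runs along (−sin 17°, cos 17°); with |TW| = 31.5, W = (35.7, 45.8). Then |JW| = |W − J| = 45.8.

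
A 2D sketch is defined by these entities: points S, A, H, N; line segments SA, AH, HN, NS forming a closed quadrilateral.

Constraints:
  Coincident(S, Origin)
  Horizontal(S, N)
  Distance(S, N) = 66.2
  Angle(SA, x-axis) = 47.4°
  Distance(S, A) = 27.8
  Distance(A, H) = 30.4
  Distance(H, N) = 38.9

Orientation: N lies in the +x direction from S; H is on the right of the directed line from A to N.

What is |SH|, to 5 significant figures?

29.463

Checks: S.y = 0.00, N.y = 0.00 ✓; |AH| = 30.40 ✓; |HN| = 38.90 ✓.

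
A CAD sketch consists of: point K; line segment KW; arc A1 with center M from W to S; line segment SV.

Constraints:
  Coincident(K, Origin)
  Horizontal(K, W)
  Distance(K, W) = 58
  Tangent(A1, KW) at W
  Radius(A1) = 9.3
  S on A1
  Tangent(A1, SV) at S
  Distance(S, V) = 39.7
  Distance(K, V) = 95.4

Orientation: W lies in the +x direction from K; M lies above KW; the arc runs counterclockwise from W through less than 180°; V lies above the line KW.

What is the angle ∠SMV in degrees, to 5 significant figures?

76.816°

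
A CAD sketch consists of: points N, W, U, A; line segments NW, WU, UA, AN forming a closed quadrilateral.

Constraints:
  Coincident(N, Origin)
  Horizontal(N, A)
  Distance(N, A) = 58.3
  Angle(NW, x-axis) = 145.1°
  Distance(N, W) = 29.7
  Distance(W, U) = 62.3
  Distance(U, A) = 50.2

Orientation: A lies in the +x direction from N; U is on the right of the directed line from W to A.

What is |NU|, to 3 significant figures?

34.0

N is at the origin; NA is horizontal with |NA| = 58.3 and A in +x, so A = (58.3, 0). NW runs at 145.1° with |NW| = 29.7, so W = (-24.4, 17.0). U is determined by |WU| = 62.3 and |UA| = 50.2 together: it lies at the intersection of circle(W, 62.3) and circle(A, 50.2). With |WA| = 84.4, the foot of the radical line on WA is 50.3 from W and the perpendicular offset is √(62.3² − 50.3²) = 36.8. Taking the right-of-WA solution: U = (17.5, -29.2).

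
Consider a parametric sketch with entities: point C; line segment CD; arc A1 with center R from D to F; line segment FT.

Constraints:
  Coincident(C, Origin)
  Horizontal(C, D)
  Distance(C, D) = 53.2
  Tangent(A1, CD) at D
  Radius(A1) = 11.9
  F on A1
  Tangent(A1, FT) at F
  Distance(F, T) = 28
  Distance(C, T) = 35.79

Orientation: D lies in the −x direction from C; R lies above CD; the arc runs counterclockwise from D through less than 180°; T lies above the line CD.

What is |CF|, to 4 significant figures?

44.49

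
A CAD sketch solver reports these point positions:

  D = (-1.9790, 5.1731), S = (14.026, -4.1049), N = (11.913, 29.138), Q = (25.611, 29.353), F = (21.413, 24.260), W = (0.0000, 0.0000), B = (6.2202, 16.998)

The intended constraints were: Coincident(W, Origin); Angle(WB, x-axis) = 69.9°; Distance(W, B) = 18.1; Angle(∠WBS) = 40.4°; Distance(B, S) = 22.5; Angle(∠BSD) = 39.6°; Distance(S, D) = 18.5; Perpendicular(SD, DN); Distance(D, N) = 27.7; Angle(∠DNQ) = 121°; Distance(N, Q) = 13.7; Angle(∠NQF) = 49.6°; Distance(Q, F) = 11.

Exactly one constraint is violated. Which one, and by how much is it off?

Distance(Q, F) = 11 — off by 4.40.

W = (0.00, 0.00) ✓; WB at 69.90° ✓; |WB| = 18.10 ✓; ∠WBS = 40.40° ✓; |BS| = 22.50 ✓; ∠BSD = 39.60° ✓; |SD| = 18.50 ✓; ∠(SD, DN) = 90.00° ✓; |DN| = 27.70 ✓; ∠DNQ = 121.0° ✓; |NQ| = 13.70 ✓; ∠NQF = 49.60° ✓; |QF| = 6.600 ✗.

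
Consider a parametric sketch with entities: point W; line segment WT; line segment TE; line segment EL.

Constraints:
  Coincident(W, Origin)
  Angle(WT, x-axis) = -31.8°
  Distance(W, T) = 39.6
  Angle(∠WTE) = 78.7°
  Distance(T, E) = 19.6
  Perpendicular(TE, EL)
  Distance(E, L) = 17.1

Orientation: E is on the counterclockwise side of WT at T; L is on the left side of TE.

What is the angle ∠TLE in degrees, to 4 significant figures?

48.90°

∠WTE = 78.7°, so TE runs at -31.8° + (180° − 78.7°) = 69.50° from the x-axis; with |TE| = 19.6, E = T + 19.6·(cos 69.50°, sin 69.50°) = (40.52, -2.509). The perpendicularity gives EL at right angles to TE; with |EL| = 17.1 on the left of TE, L = E + 17.1·(-0.9367, 0.3502) = (24.50, 3.480). Then cos ∠TLE = LT·LE / (|LT||LE|), giving 48.90°.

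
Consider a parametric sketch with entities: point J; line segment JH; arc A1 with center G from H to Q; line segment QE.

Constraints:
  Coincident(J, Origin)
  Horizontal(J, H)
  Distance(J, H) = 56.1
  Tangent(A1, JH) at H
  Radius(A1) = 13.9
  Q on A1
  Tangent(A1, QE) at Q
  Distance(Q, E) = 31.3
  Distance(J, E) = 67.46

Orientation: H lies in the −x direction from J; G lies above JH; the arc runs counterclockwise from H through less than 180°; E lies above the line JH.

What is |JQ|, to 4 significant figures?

45.51

Checks: |GQ| = 13.90 ✓; ∠(GQ, QE) = 90.00° ✓; |QE| = 31.30 ✓; |JE| = 67.46 ✓.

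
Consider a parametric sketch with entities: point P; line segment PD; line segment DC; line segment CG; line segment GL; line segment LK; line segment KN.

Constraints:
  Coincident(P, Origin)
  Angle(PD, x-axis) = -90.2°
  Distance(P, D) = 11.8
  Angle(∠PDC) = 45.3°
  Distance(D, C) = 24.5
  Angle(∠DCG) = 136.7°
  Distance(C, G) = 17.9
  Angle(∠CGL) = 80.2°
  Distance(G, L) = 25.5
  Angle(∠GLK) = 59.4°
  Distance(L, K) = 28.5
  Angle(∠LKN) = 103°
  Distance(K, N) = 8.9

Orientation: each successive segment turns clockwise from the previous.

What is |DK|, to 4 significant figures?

14.03

P is at the origin; PD runs at -90.2° with length 11.8, so D = (-0.04119, -11.80). ∠PDC = 45.3° gives DC at 135.1° from the x-axis; with |DC| = 24.5, C = (-17.40, 5.494). ∠DCG = 136.7° gives CG at 91.80° from the x-axis; with |CG| = 17.9, G = (-17.96, 23.39). ∠CGL = 80.2° gives GL at -8.000° from the x-axis; with |GL| = 25.5, L = (7.294, 19.84). ∠GLK = 59.4° gives LK at -128.6° from the x-axis; with |LK| = 28.5, K = (-10.49, -2.437). Then |DK| = |K − D| = 14.03.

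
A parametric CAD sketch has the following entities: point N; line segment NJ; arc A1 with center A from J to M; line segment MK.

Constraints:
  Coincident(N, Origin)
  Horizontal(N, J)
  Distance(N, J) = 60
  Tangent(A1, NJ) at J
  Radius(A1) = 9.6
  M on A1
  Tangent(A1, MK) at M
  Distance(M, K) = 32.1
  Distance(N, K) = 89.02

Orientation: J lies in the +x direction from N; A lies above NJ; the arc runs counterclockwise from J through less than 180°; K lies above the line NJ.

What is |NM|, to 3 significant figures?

69.0

Checks: |AM| = 9.600 ✓; ∠(AM, MK) = 90.00° ✓; |MK| = 32.10 ✓; |NK| = 89.02 ✓.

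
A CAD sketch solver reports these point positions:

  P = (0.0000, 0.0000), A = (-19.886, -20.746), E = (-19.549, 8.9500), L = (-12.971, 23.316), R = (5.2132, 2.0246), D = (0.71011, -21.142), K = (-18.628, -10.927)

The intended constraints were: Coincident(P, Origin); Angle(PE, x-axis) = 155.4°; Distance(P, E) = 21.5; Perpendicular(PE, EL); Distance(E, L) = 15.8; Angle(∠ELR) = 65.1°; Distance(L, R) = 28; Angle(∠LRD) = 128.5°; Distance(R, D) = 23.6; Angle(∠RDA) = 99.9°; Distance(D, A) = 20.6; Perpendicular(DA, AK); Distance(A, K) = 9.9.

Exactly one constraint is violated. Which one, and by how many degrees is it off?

Perpendicular(DA, AK) — off by 6.20°.

P = (0.00, 0.00) ✓; PE at 155.4° ✓; |PE| = 21.50 ✓; ∠(PE, EL) = 90.00° ✓; |EL| = 15.80 ✓; ∠ELR = 65.10° ✓; |LR| = 28.00 ✓; ∠LRD = 128.5° ✓; |RD| = 23.60 ✓; ∠RDA = 99.90° ✓; |DA| = 20.60 ✓; ∠(DA, AK) = 96.20° ✗; |AK| = 9.899 ✓.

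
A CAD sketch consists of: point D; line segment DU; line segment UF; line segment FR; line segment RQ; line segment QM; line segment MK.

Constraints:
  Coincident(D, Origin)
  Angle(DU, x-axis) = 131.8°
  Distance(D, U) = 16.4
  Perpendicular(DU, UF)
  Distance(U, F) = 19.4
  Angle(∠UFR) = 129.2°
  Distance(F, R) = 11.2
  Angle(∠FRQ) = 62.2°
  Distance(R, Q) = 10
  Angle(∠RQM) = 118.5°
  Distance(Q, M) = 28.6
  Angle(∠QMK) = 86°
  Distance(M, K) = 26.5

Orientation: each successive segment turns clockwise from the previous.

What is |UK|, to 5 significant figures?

33.338

D is at the origin; DU runs at 131.8° with length 16.4, so U = (-10.931, 12.226). DU is perpendicular to UF, so UF runs at 41.800°; with |UF| = 19.4, F = (3.5311, 25.157). ∠UFR = 129.2° gives FR at -9.0000° from the x-axis; with |FR| = 11.2, R = (14.593, 23.404). ∠FRQ = 62.2° gives RQ at -126.80° from the x-axis; with |RQ| = 10.0, Q = (8.6030, 15.397). ∠RQM = 118.5° gives QM at 171.70° from the x-axis; with |QM| = 28.6, M = (-19.697, 19.526). ∠QMK = 86.0° gives MK at 77.700° from the x-axis; with |MK| = 26.5, K = (-14.052, 45.417). Then |UK| = |K − U| = 33.338.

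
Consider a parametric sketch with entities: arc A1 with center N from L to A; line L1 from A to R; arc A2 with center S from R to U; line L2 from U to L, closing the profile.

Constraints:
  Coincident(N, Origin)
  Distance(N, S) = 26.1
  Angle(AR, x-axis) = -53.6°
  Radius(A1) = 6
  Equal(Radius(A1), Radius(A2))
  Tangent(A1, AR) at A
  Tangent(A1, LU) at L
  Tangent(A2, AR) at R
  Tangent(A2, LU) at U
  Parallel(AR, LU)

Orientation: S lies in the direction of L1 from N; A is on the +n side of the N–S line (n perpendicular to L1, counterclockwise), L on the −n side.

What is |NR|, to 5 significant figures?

26.781

Tangency of A1 to both parallel lines with radius 6.0 puts A and L at N ± 6.0·n: A = (4.8294, 3.5605), L = (-4.8294, -3.5605). Equal radii place R and U the same way about S: R = S + 6.0·n = (20.318, -17.447), U = S − 6.0·n = (10.659, -24.568). Then |NR| = |R − N| = 26.781.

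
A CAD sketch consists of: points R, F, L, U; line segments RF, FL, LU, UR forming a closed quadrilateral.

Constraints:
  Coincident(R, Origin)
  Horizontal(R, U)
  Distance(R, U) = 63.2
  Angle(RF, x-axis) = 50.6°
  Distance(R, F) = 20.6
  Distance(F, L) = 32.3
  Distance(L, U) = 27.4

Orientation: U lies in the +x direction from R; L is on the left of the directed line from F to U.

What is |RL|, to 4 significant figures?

49.50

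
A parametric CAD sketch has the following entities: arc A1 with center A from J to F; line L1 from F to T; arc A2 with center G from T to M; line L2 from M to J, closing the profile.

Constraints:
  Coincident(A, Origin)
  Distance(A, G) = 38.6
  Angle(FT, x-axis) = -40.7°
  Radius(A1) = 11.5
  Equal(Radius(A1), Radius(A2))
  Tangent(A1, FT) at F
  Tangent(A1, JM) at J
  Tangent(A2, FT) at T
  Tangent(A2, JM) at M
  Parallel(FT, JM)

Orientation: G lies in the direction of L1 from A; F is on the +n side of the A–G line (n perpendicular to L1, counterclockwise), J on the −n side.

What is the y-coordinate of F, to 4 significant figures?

8.719

The slot axis is L1's direction at -40.7°, so u = (cos -40.7°, sin -40.7°) = (0.7581, -0.6521) and n = (−sin -40.7°, cos -40.7°) = (0.6521, 0.7581). A is at the origin and G lies 38.6 along u from A, so G = 38.6·u = (29.26, -25.17). Tangency of A1 to both parallel lines with radius 11.5 puts F and J at A ± 11.5·n: F = (7.499, 8.719), J = (-7.499, -8.719). So F.y = 8.719.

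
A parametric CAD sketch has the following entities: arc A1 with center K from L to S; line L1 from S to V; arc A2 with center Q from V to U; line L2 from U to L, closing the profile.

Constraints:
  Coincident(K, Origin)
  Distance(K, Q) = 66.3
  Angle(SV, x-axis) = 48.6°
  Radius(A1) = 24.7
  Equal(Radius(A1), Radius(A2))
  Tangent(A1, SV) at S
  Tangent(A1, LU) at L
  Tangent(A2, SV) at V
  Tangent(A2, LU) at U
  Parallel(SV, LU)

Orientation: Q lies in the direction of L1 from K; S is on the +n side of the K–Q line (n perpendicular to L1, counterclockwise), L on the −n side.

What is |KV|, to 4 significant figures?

70.75

Tangency of A1 to both parallel lines with radius 24.7 puts S and L at K ± 24.7·n: S = (-18.53, 16.33), L = (18.53, -16.33). Equal radii place V and U the same way about Q: V = Q + 24.7·n = (25.32, 66.07), U = Q − 24.7·n = (62.37, 33.40). Then |KV| = |V − K| = 70.75.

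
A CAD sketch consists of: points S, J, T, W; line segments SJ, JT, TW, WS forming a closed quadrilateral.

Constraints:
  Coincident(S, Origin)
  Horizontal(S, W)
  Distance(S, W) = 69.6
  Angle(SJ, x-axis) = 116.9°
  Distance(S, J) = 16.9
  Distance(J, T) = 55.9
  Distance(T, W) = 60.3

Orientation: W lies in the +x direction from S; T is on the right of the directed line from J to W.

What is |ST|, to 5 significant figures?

39.019

S is at the origin; SW is horizontal with |SW| = 69.6 and W in +x, so W = (69.6, 0). SJ runs at 116.9° with |SJ| = 16.9, so J = (-7.6461, 15.071). T is determined by |JT| = 55.9 and |TW| = 60.3 together: it lies at the intersection of circle(J, 55.9) and circle(W, 60.3). With |JW| = 78.703, the foot of the radical line on JW is 36.103 from J and the perpendicular offset is √(55.9² − 36.103²) = 42.678. Taking the right-of-JW solution: T = (19.616, -33.730).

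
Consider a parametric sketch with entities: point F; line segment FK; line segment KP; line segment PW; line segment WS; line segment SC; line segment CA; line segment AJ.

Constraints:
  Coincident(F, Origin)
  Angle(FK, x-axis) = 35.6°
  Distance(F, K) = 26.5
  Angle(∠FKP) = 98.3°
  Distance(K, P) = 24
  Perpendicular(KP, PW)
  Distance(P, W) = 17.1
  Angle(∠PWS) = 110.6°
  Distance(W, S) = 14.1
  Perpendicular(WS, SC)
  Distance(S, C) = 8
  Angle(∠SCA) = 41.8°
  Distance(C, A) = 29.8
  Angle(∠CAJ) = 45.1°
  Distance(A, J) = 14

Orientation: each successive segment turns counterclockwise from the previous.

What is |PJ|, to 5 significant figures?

32.722

F is at the origin; FK runs at 35.6° with length 26.5, so K = (21.547, 15.426). ∠FKP = 98.3° gives KP at 117.30° from the x-axis; with |KP| = 24.0, P = (10.540, 36.753). KP is perpendicular to PW, so PW runs at -152.70°; with |PW| = 17.1, W = (-4.6558, 28.910). ∠PWS = 110.6° gives WS at -83.300° from the x-axis; with |WS| = 14.1, S = (-3.0107, 14.906). The perpendicularity gives SC at right angles to WS, so SC runs at 6.7000°; with |SC| = 8.0, C = (4.9346, 15.840). ∠SCA = 41.8° gives CA at 144.90° from the x-axis; with |CA| = 29.8, A = (-19.446, 32.975). ∠CAJ = 45.1° gives AJ at -80.200° from the x-axis; with |AJ| = 14.0, J = (-17.063, 19.179). Then |PJ| = |J − P| = 32.722.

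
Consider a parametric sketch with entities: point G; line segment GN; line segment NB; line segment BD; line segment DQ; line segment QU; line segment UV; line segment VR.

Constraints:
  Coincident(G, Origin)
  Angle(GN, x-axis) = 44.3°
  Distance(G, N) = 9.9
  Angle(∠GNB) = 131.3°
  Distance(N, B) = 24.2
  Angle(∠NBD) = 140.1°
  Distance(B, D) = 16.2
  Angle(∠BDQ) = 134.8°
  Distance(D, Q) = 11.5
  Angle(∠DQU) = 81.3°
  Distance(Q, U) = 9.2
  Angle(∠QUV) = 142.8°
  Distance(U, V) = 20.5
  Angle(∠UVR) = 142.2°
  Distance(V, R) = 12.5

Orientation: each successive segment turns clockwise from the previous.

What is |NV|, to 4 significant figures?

15.12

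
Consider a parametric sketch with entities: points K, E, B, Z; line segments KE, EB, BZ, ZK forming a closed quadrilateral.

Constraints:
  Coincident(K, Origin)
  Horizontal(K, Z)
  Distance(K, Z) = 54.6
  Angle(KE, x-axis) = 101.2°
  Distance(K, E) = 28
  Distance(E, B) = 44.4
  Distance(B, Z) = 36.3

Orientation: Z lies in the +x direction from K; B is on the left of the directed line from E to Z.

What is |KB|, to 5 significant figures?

50.581

K is at the origin; KZ is horizontal with |KZ| = 54.6 and Z in +x, so Z = (54.6, 0). KE runs at 101.2° with |KE| = 28.0, so E = (-5.4386, 27.467). B is determined by |EB| = 44.4 and |BZ| = 36.3 together: it lies at the intersection of circle(E, 44.4) and circle(Z, 36.3). With |EZ| = 66.023, the foot of the radical line on EZ is 37.962 from E and the perpendicular offset is √(44.4² − 37.962²) = 23.027. Taking the left-of-EZ solution: B = (38.662, 32.614).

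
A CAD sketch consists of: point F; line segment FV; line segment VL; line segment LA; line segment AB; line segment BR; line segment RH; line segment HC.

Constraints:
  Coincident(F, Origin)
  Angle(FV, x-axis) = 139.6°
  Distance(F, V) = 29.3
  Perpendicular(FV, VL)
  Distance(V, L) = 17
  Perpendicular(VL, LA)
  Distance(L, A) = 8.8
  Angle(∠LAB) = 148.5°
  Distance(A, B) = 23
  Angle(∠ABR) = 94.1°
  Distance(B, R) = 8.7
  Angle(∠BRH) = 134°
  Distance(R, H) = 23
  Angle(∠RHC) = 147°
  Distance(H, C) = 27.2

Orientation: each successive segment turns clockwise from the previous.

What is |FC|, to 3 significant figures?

53.1

F is at the origin; FV runs at 139.6° with length 29.3, so V = (-22.3, 19.0). FV ⟂ VL, so VL runs at 49.6°; with |VL| = 17.0, L = (-11.3, 31.9). The perpendicularity gives LA at right angles to VL, so LA runs at -40.4°; with |LA| = 8.8, A = (-4.59, 26.2). ∠LAB = 148.5° gives AB at -71.9° from the x-axis; with |AB| = 23.0, B = (2.55, 4.37). ∠ABR = 94.1° gives BR at -158° from the x-axis; with |BR| = 8.7, R = (-5.50, 1.08). ∠BRH = 134.0° gives RH at 156° from the x-axis; with |RH| = 23.0, H = (-26.5, 10.4). ∠RHC = 147.0° gives HC at 123° from the x-axis; with |HC| = 27.2, C = (-41.4, 33.1). Then |FC| = |C − F| = 53.1.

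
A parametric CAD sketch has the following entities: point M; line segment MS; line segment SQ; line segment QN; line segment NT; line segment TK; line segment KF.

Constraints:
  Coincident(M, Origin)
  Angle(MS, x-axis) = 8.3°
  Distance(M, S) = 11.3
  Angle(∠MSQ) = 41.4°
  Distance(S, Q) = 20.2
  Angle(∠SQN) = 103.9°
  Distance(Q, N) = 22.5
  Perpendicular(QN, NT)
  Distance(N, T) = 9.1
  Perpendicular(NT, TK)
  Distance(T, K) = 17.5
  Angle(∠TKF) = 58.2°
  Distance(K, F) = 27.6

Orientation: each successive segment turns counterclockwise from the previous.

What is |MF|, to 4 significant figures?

31.40

M is at the origin; MS runs at 8.3° with length 11.3, so S = (11.18, 1.631). ∠MSQ = 41.4° gives SQ at 146.9° from the x-axis; with |SQ| = 20.2, Q = (-5.740, 12.66). ∠SQN = 103.9° gives QN at -137.0° from the x-axis; with |QN| = 22.5, N = (-22.20, -2.682). QN is perpendicular to NT, so NT runs at -47.00°; with |NT| = 9.1, T = (-15.99, -9.338). The perpendicularity gives TK at right angles to NT, so TK runs at 43.00°; with |TK| = 17.5, K = (-3.191, 2.597). ∠TKF = 58.2° gives KF at 164.8° from the x-axis; with |KF| = 27.6, F = (-29.83, 9.834). Then |MF| = |F − M| = 31.40.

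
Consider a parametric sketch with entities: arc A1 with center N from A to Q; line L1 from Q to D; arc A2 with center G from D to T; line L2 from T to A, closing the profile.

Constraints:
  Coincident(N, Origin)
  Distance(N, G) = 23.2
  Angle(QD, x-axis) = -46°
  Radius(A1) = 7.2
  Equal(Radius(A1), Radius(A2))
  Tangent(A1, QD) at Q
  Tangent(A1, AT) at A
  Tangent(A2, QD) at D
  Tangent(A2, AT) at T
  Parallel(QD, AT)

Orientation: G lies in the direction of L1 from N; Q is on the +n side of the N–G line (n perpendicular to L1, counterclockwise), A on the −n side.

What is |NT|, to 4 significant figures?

24.29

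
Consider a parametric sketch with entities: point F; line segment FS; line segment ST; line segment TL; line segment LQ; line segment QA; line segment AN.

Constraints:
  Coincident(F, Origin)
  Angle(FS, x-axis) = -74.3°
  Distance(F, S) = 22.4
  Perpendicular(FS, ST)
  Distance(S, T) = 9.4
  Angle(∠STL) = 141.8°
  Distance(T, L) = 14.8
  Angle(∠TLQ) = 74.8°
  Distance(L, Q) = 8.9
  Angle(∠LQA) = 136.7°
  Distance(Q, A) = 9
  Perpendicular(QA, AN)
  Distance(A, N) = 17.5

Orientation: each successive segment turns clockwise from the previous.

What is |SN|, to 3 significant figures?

8.04

∠LQA = 136.7° gives QA at 9.00° from the x-axis; with |QA| = 9.0, A = (-2.33, -9.99). QA ⟂ AN, so AN runs at -81.0°; with |AN| = 17.5, N = (0.408, -27.3). Then |SN| = |N − S| = 8.04.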